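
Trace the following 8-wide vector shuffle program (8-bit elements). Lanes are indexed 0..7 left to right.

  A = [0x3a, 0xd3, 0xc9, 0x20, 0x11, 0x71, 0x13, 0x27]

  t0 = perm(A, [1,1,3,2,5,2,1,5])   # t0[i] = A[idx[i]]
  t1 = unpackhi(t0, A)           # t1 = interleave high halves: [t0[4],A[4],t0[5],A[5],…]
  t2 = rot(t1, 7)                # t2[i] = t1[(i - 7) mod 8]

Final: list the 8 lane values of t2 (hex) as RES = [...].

  t0: d3 d3 20 c9 71 c9 d3 71
  t1: 71 11 c9 71 d3 13 71 27
  t2: 11 c9 71 d3 13 71 27 71

RES = [0x11, 0xc9, 0x71, 0xd3, 0x13, 0x71, 0x27, 0x71]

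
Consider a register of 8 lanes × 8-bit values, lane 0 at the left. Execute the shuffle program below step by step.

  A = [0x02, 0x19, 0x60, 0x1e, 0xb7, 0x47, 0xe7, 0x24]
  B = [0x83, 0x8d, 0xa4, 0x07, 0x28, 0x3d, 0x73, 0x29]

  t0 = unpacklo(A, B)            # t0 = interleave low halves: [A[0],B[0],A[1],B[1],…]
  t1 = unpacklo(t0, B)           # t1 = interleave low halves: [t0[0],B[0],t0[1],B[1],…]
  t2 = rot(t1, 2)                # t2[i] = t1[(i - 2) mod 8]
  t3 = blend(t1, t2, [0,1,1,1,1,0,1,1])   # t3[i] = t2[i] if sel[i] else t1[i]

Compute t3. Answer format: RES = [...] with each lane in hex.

RES = [ 0x02  0x07  0x02  0x83  0x83  0xa4  0x19  0xa4 ]

→ t0 |02|83|19|8d|60|a4|1e|07|
→ t1 |02|83|83|8d|19|a4|8d|07|
→ t2 |8d|07|02|83|83|8d|19|a4|
→ t3 |02|07|02|83|83|a4|19|a4|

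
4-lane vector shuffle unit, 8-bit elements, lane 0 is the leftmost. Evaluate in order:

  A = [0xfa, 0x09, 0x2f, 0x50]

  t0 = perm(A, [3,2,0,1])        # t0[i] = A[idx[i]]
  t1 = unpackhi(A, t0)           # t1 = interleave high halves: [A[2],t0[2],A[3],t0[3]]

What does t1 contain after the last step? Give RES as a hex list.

  t0: 50 2f fa 09
  t1: 2f fa 50 09

RES = [0x2f, 0xfa, 0x50, 0x09]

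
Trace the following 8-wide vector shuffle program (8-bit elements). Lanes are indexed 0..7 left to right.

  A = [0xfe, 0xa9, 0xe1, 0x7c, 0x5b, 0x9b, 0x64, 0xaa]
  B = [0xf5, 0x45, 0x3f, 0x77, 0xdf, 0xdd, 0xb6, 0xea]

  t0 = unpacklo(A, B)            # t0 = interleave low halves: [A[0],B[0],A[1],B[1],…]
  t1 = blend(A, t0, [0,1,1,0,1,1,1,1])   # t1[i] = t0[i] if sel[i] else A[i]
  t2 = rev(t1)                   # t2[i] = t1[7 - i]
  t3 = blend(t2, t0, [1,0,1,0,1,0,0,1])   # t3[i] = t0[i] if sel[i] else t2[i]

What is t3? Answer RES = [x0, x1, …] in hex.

→ t0 |fe|f5|a9|45|e1|3f|7c|77|
→ t1 |fe|f5|a9|7c|e1|3f|7c|77|
→ t2 |77|7c|3f|e1|7c|a9|f5|fe|
→ t3 |fe|7c|a9|e1|e1|a9|f5|77|

RES = [0xfe, 0x7c, 0xa9, 0xe1, 0xe1, 0xa9, 0xf5, 0x77]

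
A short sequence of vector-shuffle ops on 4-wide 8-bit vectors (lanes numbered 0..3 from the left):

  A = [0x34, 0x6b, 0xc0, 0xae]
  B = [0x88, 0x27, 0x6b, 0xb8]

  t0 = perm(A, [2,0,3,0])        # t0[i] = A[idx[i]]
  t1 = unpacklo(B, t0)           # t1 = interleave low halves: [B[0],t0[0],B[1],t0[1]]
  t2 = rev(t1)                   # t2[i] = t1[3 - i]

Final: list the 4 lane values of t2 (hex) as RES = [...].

RES = [0x34, 0x27, 0xc0, 0x88]

t0 = [0xc0, 0x34, 0xae, 0x34]
t1 = [0x88, 0xc0, 0x27, 0x34]
t2 = [0x34, 0x27, 0xc0, 0x88]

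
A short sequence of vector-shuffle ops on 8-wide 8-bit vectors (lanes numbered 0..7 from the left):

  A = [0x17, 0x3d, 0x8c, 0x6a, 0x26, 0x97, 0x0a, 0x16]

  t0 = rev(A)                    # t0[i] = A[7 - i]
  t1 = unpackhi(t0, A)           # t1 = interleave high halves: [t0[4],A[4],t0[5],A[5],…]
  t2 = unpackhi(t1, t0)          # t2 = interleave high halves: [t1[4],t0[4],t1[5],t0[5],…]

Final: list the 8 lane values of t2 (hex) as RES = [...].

  t0: 16 0a 97 26 6a 8c 3d 17
  t1: 6a 26 8c 97 3d 0a 17 16
  t2: 3d 6a 0a 8c 17 3d 16 17

RES = [ 0x3d  0x6a  0x0a  0x8c  0x17  0x3d  0x16  0x17 ]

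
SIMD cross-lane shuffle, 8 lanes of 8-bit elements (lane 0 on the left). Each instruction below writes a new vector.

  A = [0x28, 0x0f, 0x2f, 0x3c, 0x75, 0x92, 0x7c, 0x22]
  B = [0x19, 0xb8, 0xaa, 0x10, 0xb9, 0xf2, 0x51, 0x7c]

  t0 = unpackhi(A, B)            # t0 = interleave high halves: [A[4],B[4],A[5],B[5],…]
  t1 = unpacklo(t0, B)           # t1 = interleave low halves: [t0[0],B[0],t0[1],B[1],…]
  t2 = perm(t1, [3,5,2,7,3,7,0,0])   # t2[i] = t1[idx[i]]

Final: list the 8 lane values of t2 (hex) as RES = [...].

  t0: 75 b9 92 f2 7c 51 22 7c
  t1: 75 19 b9 b8 92 aa f2 10
  t2: b8 aa b9 10 b8 10 75 75

RES = [ 0xb8  0xaa  0xb9  0x10  0xb8  0x10  0x75  0x75 ]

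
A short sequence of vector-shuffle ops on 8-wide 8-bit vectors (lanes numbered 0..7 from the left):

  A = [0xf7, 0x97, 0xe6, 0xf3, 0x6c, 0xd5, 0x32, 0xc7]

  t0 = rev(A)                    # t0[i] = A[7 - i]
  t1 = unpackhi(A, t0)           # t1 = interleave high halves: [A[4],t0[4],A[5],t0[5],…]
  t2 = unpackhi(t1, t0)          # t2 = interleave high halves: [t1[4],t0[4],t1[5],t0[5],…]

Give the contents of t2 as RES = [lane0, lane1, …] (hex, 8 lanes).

→ t0 |c7|32|d5|6c|f3|e6|97|f7|
→ t1 |6c|f3|d5|e6|32|97|c7|f7|
→ t2 |32|f3|97|e6|c7|97|f7|f7|

RES = [ 0x32  0xf3  0x97  0xe6  0xc7  0x97  0xf7  0xf7 ]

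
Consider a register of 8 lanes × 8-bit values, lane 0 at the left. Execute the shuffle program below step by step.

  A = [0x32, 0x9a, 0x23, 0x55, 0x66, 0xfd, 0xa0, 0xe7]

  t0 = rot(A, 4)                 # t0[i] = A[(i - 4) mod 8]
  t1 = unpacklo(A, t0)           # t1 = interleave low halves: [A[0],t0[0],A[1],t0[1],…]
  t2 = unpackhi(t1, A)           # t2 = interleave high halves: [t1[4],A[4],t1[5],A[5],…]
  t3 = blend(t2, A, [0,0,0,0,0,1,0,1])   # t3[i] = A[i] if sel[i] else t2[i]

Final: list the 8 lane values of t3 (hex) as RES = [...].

RES = [ 0x23  0x66  0xa0  0xfd  0x55  0xfd  0xe7  0xe7 ]

  t0: 66 fd a0 e7 32 9a 23 55
  t1: 32 66 9a fd 23 a0 55 e7
  t2: 23 66 a0 fd 55 a0 e7 e7
  t3: 23 66 a0 fd 55 fd e7 e7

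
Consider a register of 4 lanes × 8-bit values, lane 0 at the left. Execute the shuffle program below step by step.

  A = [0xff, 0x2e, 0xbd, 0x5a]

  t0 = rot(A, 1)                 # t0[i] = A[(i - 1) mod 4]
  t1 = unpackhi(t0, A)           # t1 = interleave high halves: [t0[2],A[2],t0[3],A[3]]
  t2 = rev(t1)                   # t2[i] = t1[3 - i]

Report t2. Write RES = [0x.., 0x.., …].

RES = [ 0x5a  0xbd  0xbd  0x2e ]

  t0: 5a ff 2e bd
  t1: 2e bd bd 5a
  t2: 5a bd bd 2e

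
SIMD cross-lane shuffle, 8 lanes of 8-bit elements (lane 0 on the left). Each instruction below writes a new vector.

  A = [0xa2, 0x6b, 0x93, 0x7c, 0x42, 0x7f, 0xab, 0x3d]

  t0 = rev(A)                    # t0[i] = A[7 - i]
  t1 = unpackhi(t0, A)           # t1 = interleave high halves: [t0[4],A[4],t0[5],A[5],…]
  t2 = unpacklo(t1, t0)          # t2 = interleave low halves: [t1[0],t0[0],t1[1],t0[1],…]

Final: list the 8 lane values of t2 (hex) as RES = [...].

  t0: 3d ab 7f 42 7c 93 6b a2
  t1: 7c 42 93 7f 6b ab a2 3d
  t2: 7c 3d 42 ab 93 7f 7f 42

RES = [0x7c, 0x3d, 0x42, 0xab, 0x93, 0x7f, 0x7f, 0x42]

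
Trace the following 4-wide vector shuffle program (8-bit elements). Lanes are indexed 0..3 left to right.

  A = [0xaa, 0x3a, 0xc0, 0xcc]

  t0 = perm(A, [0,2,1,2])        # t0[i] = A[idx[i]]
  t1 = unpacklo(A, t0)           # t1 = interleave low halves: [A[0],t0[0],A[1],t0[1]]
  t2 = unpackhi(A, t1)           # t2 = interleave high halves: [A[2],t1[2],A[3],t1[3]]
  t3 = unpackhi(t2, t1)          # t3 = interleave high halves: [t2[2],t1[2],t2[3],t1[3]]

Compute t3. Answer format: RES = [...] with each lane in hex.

t0 = [0xaa, 0xc0, 0x3a, 0xc0]
t1 = [0xaa, 0xaa, 0x3a, 0xc0]
t2 = [0xc0, 0x3a, 0xcc, 0xc0]
t3 = [0xcc, 0x3a, 0xc0, 0xc0]

RES = [0xcc, 0x3a, 0xc0, 0xc0]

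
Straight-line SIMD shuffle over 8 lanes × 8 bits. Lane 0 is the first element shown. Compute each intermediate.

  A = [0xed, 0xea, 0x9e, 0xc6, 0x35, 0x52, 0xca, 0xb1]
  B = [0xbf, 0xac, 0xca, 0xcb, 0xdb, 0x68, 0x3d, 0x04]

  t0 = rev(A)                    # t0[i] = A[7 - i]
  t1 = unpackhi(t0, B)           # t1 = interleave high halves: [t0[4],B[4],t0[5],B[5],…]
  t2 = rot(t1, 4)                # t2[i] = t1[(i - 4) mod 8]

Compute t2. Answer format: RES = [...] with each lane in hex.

t0 = [0xb1, 0xca, 0x52, 0x35, 0xc6, 0x9e, 0xea, 0xed]
t1 = [0xc6, 0xdb, 0x9e, 0x68, 0xea, 0x3d, 0xed, 0x04]
t2 = [0xea, 0x3d, 0xed, 0x04, 0xc6, 0xdb, 0x9e, 0x68]

RES = [ 0xea  0x3d  0xed  0x04  0xc6  0xdb  0x9e  0x68 ]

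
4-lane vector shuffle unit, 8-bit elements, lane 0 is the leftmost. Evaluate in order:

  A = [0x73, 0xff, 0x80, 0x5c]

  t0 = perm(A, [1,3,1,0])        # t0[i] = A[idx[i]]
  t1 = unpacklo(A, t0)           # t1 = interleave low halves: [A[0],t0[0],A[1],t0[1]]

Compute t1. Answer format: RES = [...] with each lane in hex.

RES = [ 0x73  0xff  0xff  0x5c ]

t0 = [0xff, 0x5c, 0xff, 0x73]
t1 = [0x73, 0xff, 0xff, 0x5c]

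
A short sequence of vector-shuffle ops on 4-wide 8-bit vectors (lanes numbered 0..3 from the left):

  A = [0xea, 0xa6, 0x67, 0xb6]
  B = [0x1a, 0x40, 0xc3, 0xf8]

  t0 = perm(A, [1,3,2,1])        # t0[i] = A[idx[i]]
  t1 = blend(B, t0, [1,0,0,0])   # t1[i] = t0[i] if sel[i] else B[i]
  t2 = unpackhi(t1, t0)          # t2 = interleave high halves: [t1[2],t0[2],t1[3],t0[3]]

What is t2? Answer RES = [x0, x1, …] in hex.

→ t0 |a6|b6|67|a6|
→ t1 |a6|40|c3|f8|
→ t2 |c3|67|f8|a6|

RES = [ 0xc3  0x67  0xf8  0xa6 ]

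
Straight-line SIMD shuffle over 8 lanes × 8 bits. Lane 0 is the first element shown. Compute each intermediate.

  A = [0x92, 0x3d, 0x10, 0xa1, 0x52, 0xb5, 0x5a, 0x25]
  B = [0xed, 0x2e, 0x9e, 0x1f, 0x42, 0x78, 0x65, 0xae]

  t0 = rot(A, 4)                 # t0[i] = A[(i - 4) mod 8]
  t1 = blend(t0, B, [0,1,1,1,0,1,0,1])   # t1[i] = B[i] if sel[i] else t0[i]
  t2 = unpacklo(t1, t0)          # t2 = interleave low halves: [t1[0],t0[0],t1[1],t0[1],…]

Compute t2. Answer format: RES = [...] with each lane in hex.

t0 = [0x52, 0xb5, 0x5a, 0x25, 0x92, 0x3d, 0x10, 0xa1]
t1 = [0x52, 0x2e, 0x9e, 0x1f, 0x92, 0x78, 0x10, 0xae]
t2 = [0x52, 0x52, 0x2e, 0xb5, 0x9e, 0x5a, 0x1f, 0x25]

RES = [ 0x52  0x52  0x2e  0xb5  0x9e  0x5a  0x1f  0x25 ]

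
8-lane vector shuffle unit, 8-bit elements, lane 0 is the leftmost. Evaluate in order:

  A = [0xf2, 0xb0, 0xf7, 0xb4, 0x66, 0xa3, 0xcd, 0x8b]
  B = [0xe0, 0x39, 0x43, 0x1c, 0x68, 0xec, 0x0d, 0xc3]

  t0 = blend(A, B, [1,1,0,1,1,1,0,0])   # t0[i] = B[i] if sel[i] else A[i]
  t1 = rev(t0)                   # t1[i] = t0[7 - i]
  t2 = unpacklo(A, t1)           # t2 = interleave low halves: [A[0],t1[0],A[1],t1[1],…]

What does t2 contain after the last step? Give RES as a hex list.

t0 = [0xe0, 0x39, 0xf7, 0x1c, 0x68, 0xec, 0xcd, 0x8b]
t1 = [0x8b, 0xcd, 0xec, 0x68, 0x1c, 0xf7, 0x39, 0xe0]
t2 = [0xf2, 0x8b, 0xb0, 0xcd, 0xf7, 0xec, 0xb4, 0x68]

RES = [ 0xf2  0x8b  0xb0  0xcd  0xf7  0xec  0xb4  0x68 ]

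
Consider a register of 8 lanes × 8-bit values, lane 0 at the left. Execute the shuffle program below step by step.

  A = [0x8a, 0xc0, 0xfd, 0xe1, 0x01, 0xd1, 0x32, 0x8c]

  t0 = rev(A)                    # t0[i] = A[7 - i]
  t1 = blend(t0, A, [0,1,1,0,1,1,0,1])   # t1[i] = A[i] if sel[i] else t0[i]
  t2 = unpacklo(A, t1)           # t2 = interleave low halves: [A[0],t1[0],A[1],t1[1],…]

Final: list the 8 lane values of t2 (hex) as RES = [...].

t0 = [0x8c, 0x32, 0xd1, 0x01, 0xe1, 0xfd, 0xc0, 0x8a]
t1 = [0x8c, 0xc0, 0xfd, 0x01, 0x01, 0xd1, 0xc0, 0x8c]
t2 = [0x8a, 0x8c, 0xc0, 0xc0, 0xfd, 0xfd, 0xe1, 0x01]

RES = [0x8a, 0x8c, 0xc0, 0xc0, 0xfd, 0xfd, 0xe1, 0x01]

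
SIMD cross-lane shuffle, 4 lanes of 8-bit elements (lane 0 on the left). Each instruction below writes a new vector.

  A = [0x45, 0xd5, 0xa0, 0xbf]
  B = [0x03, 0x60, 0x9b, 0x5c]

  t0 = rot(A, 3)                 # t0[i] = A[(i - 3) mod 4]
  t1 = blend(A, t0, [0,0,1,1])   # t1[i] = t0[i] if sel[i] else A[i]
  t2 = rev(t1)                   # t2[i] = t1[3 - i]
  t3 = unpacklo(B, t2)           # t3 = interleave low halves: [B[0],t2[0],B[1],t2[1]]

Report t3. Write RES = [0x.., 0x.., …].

→ t0 |d5|a0|bf|45|
→ t1 |45|d5|bf|45|
→ t2 |45|bf|d5|45|
→ t3 |03|45|60|bf|

RES = [ 0x03  0x45  0x60  0xbf ]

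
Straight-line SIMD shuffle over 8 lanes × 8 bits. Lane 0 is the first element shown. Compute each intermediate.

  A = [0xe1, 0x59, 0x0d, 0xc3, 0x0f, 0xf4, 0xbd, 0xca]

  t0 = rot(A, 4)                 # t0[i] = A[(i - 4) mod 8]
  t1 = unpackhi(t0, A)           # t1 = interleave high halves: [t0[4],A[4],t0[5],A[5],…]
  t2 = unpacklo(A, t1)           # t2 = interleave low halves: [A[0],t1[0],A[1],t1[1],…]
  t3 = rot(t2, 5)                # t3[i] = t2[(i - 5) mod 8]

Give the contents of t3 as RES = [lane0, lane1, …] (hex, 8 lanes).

RES = [0x0f, 0x0d, 0x59, 0xc3, 0xf4, 0xe1, 0xe1, 0x59]

t0 = [0x0f, 0xf4, 0xbd, 0xca, 0xe1, 0x59, 0x0d, 0xc3]
t1 = [0xe1, 0x0f, 0x59, 0xf4, 0x0d, 0xbd, 0xc3, 0xca]
t2 = [0xe1, 0xe1, 0x59, 0x0f, 0x0d, 0x59, 0xc3, 0xf4]
t3 = [0x0f, 0x0d, 0x59, 0xc3, 0xf4, 0xe1, 0xe1, 0x59]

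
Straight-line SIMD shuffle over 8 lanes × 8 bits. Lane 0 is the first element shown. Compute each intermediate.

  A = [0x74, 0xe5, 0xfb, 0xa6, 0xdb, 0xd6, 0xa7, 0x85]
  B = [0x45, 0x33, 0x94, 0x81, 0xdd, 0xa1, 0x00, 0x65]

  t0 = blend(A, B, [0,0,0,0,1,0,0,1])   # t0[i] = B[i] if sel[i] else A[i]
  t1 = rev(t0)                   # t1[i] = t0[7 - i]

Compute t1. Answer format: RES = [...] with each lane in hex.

  t0: 74 e5 fb a6 dd d6 a7 65
  t1: 65 a7 d6 dd a6 fb e5 74

RES = [0x65, 0xa7, 0xd6, 0xdd, 0xa6, 0xfb, 0xe5, 0x74]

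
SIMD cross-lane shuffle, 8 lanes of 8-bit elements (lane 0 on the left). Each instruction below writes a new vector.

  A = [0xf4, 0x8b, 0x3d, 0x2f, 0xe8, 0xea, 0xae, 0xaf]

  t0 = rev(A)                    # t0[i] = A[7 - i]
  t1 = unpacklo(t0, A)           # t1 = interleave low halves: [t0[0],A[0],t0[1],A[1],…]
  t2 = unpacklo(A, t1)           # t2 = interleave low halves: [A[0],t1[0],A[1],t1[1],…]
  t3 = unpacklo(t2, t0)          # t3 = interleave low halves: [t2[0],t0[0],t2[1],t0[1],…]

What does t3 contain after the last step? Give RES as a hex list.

→ t0 |af|ae|ea|e8|2f|3d|8b|f4|
→ t1 |af|f4|ae|8b|ea|3d|e8|2f|
→ t2 |f4|af|8b|f4|3d|ae|2f|8b|
→ t3 |f4|af|af|ae|8b|ea|f4|e8|

RES = [ 0xf4  0xaf  0xaf  0xae  0x8b  0xea  0xf4  0xe8 ]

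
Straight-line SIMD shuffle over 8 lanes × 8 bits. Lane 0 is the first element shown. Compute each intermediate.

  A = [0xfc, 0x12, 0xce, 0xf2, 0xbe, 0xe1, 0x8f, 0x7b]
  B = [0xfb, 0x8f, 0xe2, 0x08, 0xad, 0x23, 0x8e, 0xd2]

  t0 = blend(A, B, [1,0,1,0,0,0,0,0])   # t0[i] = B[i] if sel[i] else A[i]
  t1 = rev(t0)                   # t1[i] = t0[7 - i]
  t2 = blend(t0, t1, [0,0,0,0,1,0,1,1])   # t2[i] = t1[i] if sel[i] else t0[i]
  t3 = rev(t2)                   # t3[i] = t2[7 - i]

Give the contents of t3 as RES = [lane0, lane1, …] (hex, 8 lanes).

RES = [0xfb, 0x12, 0xe1, 0xf2, 0xf2, 0xe2, 0x12, 0xfb]

  t0: fb 12 e2 f2 be e1 8f 7b
  t1: 7b 8f e1 be f2 e2 12 fb
  t2: fb 12 e2 f2 f2 e1 12 fb
  t3: fb 12 e1 f2 f2 e2 12 fb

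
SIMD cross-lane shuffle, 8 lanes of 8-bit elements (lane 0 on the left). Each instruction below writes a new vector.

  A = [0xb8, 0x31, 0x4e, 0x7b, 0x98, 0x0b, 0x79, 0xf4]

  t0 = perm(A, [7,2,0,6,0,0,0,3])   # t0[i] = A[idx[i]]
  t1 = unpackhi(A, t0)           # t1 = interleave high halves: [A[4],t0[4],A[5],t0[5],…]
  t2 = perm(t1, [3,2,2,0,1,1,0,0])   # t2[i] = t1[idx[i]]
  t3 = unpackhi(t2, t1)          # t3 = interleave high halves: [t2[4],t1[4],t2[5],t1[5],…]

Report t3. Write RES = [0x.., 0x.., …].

  t0: f4 4e b8 79 b8 b8 b8 7b
  t1: 98 b8 0b b8 79 b8 f4 7b
  t2: b8 0b 0b 98 b8 b8 98 98
  t3: b8 79 b8 b8 98 f4 98 7b

RES = [ 0xb8  0x79  0xb8  0xb8  0x98  0xf4  0x98  0x7b ]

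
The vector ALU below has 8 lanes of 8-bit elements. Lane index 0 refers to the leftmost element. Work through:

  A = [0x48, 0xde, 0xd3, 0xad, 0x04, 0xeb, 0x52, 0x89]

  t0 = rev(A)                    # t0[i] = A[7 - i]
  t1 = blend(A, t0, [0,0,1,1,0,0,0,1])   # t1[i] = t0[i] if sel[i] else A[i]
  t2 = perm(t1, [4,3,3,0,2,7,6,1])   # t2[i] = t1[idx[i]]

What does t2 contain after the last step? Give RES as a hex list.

  t0: 89 52 eb 04 ad d3 de 48
  t1: 48 de eb 04 04 eb 52 48
  t2: 04 04 04 48 eb 48 52 de

RES = [ 0x04  0x04  0x04  0x48  0xeb  0x48  0x52  0xde ]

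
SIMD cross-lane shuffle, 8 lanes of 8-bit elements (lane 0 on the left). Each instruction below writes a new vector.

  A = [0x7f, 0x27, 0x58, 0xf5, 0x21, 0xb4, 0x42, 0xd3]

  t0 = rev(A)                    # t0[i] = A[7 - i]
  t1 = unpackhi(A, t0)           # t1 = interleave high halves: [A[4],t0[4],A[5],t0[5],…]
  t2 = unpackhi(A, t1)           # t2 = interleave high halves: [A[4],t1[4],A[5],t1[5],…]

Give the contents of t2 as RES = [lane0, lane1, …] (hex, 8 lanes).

RES = [ 0x21  0x42  0xb4  0x27  0x42  0xd3  0xd3  0x7f ]

  t0: d3 42 b4 21 f5 58 27 7f
  t1: 21 f5 b4 58 42 27 d3 7f
  t2: 21 42 b4 27 42 d3 d3 7f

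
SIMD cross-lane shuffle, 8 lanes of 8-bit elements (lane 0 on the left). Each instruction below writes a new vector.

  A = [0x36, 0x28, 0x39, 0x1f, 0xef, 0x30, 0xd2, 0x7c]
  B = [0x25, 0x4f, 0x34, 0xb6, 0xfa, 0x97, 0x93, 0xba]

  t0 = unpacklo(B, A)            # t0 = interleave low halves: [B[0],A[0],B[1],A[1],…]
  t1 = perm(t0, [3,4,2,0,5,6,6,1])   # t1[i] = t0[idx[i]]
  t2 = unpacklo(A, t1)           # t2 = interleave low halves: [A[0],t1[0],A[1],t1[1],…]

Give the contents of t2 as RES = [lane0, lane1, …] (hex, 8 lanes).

  t0: 25 36 4f 28 34 39 b6 1f
  t1: 28 34 4f 25 39 b6 b6 36
  t2: 36 28 28 34 39 4f 1f 25

RES = [ 0x36  0x28  0x28  0x34  0x39  0x4f  0x1f  0x25 ]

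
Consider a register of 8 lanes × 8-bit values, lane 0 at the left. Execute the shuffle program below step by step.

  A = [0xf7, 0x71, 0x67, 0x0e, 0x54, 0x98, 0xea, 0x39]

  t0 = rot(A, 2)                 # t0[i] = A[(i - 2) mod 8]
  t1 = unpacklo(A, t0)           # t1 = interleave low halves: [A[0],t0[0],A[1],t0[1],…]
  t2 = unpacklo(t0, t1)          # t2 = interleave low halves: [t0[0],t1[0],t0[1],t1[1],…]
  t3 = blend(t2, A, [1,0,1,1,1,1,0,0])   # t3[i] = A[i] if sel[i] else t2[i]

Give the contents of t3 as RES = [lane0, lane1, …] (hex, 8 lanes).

→ t0 |ea|39|f7|71|67|0e|54|98|
→ t1 |f7|ea|71|39|67|f7|0e|71|
→ t2 |ea|f7|39|ea|f7|71|71|39|
→ t3 |f7|f7|67|0e|54|98|71|39|

RES = [0xf7, 0xf7, 0x67, 0x0e, 0x54, 0x98, 0x71, 0x39]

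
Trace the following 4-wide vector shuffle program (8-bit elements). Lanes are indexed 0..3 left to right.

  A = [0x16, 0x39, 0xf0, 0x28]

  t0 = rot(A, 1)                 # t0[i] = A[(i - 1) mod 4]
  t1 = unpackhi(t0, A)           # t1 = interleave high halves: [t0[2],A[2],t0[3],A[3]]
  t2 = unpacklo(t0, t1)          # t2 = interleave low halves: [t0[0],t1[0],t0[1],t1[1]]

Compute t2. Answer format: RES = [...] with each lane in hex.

  t0: 28 16 39 f0
  t1: 39 f0 f0 28
  t2: 28 39 16 f0

RES = [ 0x28  0x39  0x16  0xf0 ]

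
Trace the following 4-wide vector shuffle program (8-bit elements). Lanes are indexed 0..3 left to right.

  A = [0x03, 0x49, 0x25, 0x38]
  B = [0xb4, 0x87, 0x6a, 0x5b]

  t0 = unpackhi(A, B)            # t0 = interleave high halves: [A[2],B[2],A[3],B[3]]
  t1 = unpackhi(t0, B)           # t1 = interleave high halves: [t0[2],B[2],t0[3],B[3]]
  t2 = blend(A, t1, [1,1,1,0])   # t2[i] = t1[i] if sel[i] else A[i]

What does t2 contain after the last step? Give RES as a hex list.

RES = [ 0x38  0x6a  0x5b  0x38 ]

  t0: 25 6a 38 5b
  t1: 38 6a 5b 5b
  t2: 38 6a 5b 38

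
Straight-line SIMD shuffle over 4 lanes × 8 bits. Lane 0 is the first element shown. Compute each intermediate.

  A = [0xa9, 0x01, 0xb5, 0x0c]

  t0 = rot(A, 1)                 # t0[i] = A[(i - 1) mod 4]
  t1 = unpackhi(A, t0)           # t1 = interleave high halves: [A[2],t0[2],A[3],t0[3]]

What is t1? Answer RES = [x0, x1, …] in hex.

  t0: 0c a9 01 b5
  t1: b5 01 0c b5

RES = [ 0xb5  0x01  0x0c  0xb5 ]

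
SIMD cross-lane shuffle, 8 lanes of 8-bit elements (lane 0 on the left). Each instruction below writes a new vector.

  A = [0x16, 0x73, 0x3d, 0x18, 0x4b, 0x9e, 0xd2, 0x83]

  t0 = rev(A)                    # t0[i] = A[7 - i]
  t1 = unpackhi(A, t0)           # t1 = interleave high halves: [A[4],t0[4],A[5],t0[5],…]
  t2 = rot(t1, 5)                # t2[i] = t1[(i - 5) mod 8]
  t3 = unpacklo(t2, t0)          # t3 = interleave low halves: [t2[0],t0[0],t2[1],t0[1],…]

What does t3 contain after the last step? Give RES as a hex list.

  t0: 83 d2 9e 4b 18 3d 73 16
  t1: 4b 18 9e 3d d2 73 83 16
  t2: 3d d2 73 83 16 4b 18 9e
  t3: 3d 83 d2 d2 73 9e 83 4b

RES = [0x3d, 0x83, 0xd2, 0xd2, 0x73, 0x9e, 0x83, 0x4b]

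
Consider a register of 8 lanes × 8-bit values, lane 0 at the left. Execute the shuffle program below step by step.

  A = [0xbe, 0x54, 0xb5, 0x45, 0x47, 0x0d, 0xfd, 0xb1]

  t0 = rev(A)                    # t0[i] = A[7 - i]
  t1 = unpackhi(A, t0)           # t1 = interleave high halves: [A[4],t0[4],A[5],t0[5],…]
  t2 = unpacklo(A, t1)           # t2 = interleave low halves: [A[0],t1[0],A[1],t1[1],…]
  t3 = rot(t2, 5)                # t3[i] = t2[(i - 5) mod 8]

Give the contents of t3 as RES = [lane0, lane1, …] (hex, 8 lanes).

→ t0 |b1|fd|0d|47|45|b5|54|be|
→ t1 |47|45|0d|b5|fd|54|b1|be|
→ t2 |be|47|54|45|b5|0d|45|b5|
→ t3 |45|b5|0d|45|b5|be|47|54|

RES = [ 0x45  0xb5  0x0d  0x45  0xb5  0xbe  0x47  0x54 ]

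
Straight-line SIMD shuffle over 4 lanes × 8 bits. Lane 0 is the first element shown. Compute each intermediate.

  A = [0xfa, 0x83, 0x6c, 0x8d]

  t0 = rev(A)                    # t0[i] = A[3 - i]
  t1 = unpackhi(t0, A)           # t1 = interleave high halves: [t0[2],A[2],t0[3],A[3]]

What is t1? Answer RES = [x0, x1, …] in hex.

RES = [ 0x83  0x6c  0xfa  0x8d ]

→ t0 |8d|6c|83|fa|
→ t1 |83|6c|fa|8d|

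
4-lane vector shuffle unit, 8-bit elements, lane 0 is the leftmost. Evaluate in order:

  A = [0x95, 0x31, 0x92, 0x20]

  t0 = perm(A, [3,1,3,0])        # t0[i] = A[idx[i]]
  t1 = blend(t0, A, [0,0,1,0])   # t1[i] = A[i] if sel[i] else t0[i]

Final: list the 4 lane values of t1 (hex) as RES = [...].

RES = [ 0x20  0x31  0x92  0x95 ]

  t0: 20 31 20 95
  t1: 20 31 92 95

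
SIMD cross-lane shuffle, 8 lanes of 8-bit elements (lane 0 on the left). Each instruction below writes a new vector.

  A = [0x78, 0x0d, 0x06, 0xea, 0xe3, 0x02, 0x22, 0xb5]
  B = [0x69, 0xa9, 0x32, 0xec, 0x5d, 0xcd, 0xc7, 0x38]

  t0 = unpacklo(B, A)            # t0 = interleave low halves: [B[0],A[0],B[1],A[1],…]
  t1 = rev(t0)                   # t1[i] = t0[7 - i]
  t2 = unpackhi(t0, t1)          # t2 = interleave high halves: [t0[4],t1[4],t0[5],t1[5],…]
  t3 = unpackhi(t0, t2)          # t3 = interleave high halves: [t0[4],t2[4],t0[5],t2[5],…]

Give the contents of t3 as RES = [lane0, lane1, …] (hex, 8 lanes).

  t0: 69 78 a9 0d 32 06 ec ea
  t1: ea ec 06 32 0d a9 78 69
  t2: 32 0d 06 a9 ec 78 ea 69
  t3: 32 ec 06 78 ec ea ea 69

RES = [ 0x32  0xec  0x06  0x78  0xec  0xea  0xea  0x69 ]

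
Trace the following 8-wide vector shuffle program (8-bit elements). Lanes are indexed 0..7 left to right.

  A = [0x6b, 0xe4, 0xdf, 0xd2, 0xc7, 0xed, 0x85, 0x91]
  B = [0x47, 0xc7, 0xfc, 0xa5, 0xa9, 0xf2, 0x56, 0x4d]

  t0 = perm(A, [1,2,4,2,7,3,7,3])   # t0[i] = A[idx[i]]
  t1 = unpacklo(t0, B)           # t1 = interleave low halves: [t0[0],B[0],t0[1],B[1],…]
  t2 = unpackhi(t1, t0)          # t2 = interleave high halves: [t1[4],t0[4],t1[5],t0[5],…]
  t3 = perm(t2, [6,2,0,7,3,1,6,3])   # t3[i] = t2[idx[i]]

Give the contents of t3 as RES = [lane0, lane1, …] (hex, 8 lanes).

t0 = [0xe4, 0xdf, 0xc7, 0xdf, 0x91, 0xd2, 0x91, 0xd2]
t1 = [0xe4, 0x47, 0xdf, 0xc7, 0xc7, 0xfc, 0xdf, 0xa5]
t2 = [0xc7, 0x91, 0xfc, 0xd2, 0xdf, 0x91, 0xa5, 0xd2]
t3 = [0xa5, 0xfc, 0xc7, 0xd2, 0xd2, 0x91, 0xa5, 0xd2]

RES = [ 0xa5  0xfc  0xc7  0xd2  0xd2  0x91  0xa5  0xd2 ]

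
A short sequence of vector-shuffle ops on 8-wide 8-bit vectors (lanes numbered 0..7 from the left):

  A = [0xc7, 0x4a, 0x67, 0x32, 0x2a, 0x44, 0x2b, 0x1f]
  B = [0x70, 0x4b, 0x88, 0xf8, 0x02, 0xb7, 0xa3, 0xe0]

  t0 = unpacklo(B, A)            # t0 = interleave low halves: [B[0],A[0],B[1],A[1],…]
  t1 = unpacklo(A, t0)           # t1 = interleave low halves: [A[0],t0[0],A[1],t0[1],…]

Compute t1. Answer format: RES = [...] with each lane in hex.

RES = [ 0xc7  0x70  0x4a  0xc7  0x67  0x4b  0x32  0x4a ]

→ t0 |70|c7|4b|4a|88|67|f8|32|
→ t1 |c7|70|4a|c7|67|4b|32|4a|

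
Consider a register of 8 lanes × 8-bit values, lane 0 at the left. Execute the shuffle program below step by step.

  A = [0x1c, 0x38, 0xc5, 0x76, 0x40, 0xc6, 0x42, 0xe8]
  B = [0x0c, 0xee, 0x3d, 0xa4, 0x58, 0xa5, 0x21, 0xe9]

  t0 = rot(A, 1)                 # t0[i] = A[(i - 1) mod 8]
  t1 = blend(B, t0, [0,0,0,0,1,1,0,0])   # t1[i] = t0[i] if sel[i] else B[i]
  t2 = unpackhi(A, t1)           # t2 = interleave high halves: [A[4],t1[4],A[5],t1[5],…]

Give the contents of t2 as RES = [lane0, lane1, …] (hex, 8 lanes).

RES = [ 0x40  0x76  0xc6  0x40  0x42  0x21  0xe8  0xe9 ]

t0 = [0xe8, 0x1c, 0x38, 0xc5, 0x76, 0x40, 0xc6, 0x42]
t1 = [0x0c, 0xee, 0x3d, 0xa4, 0x76, 0x40, 0x21, 0xe9]
t2 = [0x40, 0x76, 0xc6, 0x40, 0x42, 0x21, 0xe8, 0xe9]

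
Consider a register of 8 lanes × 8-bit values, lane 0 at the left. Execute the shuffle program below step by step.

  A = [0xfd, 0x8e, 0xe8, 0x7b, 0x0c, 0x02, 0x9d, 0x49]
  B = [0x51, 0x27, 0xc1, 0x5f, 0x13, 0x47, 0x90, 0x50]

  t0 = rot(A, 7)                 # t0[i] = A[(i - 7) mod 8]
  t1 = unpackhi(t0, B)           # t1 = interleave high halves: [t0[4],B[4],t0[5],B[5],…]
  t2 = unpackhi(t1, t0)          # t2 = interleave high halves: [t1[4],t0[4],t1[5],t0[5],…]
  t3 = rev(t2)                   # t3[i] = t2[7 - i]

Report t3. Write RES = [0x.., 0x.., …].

RES = [0xfd, 0x50, 0x49, 0xfd, 0x9d, 0x90, 0x02, 0x49]

→ t0 |8e|e8|7b|0c|02|9d|49|fd|
→ t1 |02|13|9d|47|49|90|fd|50|
→ t2 |49|02|90|9d|fd|49|50|fd|
→ t3 |fd|50|49|fd|9d|90|02|49|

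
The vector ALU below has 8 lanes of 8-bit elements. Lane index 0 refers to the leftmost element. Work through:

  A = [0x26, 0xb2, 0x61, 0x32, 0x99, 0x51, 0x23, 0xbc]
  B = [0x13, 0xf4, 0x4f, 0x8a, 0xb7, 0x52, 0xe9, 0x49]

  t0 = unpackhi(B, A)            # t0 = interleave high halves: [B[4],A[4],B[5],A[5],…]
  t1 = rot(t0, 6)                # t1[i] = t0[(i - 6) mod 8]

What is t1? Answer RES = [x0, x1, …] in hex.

→ t0 |b7|99|52|51|e9|23|49|bc|
→ t1 |52|51|e9|23|49|bc|b7|99|

RES = [ 0x52  0x51  0xe9  0x23  0x49  0xbc  0xb7  0x99 ]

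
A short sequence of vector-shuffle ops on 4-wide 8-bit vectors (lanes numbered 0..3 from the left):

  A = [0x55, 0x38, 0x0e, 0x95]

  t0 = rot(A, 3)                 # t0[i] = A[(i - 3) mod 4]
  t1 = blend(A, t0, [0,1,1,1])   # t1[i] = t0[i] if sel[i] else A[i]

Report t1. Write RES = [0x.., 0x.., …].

  t0: 38 0e 95 55
  t1: 55 0e 95 55

RES = [ 0x55  0x0e  0x95  0x55 ]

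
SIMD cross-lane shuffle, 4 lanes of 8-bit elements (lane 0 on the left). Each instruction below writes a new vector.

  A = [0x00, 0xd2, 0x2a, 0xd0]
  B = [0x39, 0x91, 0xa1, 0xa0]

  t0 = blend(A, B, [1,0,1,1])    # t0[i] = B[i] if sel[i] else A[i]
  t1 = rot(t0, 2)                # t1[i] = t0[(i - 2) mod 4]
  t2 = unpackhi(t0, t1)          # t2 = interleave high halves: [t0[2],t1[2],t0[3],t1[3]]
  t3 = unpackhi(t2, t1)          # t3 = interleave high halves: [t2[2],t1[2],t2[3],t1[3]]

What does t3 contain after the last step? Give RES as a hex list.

RES = [ 0xa0  0x39  0xd2  0xd2 ]

→ t0 |39|d2|a1|a0|
→ t1 |a1|a0|39|d2|
→ t2 |a1|39|a0|d2|
→ t3 |a0|39|d2|d2|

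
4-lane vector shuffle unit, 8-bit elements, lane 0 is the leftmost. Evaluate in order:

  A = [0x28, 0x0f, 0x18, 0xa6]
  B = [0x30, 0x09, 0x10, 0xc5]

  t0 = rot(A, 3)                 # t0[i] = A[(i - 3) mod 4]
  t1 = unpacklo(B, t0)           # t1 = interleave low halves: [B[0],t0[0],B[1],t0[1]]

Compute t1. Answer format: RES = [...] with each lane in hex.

  t0: 0f 18 a6 28
  t1: 30 0f 09 18

RES = [0x30, 0x0f, 0x09, 0x18]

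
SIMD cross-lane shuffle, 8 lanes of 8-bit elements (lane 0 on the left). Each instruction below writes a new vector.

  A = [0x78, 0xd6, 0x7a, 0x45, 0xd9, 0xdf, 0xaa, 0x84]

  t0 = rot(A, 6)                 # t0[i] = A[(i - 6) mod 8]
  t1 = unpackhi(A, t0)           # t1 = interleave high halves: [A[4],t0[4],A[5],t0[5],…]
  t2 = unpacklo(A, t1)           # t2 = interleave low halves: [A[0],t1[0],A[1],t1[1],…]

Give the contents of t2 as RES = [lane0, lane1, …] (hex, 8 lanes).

RES = [0x78, 0xd9, 0xd6, 0xaa, 0x7a, 0xdf, 0x45, 0x84]

t0 = [0x7a, 0x45, 0xd9, 0xdf, 0xaa, 0x84, 0x78, 0xd6]
t1 = [0xd9, 0xaa, 0xdf, 0x84, 0xaa, 0x78, 0x84, 0xd6]
t2 = [0x78, 0xd9, 0xd6, 0xaa, 0x7a, 0xdf, 0x45, 0x84]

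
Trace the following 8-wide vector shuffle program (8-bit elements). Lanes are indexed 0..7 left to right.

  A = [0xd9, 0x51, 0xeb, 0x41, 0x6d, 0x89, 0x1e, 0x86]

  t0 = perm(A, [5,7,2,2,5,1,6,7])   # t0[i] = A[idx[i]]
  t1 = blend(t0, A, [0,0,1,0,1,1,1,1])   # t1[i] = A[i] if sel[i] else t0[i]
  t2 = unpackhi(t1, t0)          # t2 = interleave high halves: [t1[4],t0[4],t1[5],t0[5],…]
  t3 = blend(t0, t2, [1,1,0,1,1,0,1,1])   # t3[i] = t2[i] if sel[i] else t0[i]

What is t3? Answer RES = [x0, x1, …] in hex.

→ t0 |89|86|eb|eb|89|51|1e|86|
→ t1 |89|86|eb|eb|6d|89|1e|86|
→ t2 |6d|89|89|51|1e|1e|86|86|
→ t3 |6d|89|eb|51|1e|51|86|86|

RES = [ 0x6d  0x89  0xeb  0x51  0x1e  0x51  0x86  0x86 ]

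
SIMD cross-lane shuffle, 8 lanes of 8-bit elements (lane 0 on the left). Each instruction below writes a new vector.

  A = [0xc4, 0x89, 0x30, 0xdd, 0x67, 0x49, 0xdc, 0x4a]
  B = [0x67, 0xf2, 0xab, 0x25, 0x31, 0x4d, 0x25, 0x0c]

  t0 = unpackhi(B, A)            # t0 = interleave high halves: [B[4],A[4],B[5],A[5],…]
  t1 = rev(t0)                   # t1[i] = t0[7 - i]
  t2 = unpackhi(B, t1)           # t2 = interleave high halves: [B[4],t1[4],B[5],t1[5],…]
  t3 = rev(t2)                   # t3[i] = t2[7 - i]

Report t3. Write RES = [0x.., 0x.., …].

  t0: 31 67 4d 49 25 dc 0c 4a
  t1: 4a 0c dc 25 49 4d 67 31
  t2: 31 49 4d 4d 25 67 0c 31
  t3: 31 0c 67 25 4d 4d 49 31

RES = [ 0x31  0x0c  0x67  0x25  0x4d  0x4d  0x49  0x31 ]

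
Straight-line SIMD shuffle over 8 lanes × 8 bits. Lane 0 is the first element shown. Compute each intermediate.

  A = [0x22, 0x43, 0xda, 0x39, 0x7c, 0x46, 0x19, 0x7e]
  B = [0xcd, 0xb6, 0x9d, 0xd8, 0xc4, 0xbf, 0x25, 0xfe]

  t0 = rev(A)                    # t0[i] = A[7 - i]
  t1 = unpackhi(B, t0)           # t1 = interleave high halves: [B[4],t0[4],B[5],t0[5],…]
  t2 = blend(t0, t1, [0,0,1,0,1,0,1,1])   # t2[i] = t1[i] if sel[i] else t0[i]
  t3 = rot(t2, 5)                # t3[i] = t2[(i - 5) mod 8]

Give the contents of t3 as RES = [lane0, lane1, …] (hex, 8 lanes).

RES = [ 0x7c  0x25  0xda  0xfe  0x22  0x7e  0x19  0xbf ]

  t0: 7e 19 46 7c 39 da 43 22
  t1: c4 39 bf da 25 43 fe 22
  t2: 7e 19 bf 7c 25 da fe 22
  t3: 7c 25 da fe 22 7e 19 bf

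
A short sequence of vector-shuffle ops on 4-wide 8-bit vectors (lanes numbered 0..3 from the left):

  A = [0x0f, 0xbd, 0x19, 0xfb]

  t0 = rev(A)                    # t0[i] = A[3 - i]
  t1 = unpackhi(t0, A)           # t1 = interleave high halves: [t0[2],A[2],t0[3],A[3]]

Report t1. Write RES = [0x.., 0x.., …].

RES = [0xbd, 0x19, 0x0f, 0xfb]

  t0: fb 19 bd 0f
  t1: bd 19 0f fb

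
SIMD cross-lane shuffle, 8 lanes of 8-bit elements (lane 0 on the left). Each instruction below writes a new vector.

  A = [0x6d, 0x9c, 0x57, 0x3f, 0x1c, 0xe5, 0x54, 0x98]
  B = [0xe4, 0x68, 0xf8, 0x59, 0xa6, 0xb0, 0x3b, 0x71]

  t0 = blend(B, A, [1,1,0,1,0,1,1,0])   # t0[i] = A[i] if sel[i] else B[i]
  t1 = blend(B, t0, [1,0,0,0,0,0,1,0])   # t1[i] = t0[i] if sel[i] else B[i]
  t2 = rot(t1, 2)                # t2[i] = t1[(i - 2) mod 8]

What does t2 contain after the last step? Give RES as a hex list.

  t0: 6d 9c f8 3f a6 e5 54 71
  t1: 6d 68 f8 59 a6 b0 54 71
  t2: 54 71 6d 68 f8 59 a6 b0

RES = [ 0x54  0x71  0x6d  0x68  0xf8  0x59  0xa6  0xb0 ]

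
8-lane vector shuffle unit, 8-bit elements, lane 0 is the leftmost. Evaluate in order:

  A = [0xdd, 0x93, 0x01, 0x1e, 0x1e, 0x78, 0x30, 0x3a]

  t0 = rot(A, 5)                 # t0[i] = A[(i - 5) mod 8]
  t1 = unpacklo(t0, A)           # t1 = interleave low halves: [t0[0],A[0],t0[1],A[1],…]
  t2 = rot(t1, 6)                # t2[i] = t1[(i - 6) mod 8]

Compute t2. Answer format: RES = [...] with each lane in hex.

  t0: 1e 1e 78 30 3a dd 93 01
  t1: 1e dd 1e 93 78 01 30 1e
  t2: 1e 93 78 01 30 1e 1e dd

RES = [0x1e, 0x93, 0x78, 0x01, 0x30, 0x1e, 0x1e, 0xdd]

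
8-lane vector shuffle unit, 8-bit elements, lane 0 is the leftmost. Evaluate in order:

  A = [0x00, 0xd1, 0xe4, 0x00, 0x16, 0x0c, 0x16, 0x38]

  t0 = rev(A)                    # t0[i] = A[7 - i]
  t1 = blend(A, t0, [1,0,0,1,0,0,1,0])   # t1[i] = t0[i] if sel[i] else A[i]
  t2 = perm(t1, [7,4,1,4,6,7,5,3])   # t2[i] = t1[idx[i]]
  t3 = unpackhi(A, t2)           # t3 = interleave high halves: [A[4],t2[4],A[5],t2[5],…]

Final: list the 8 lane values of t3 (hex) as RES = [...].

RES = [0x16, 0xd1, 0x0c, 0x38, 0x16, 0x0c, 0x38, 0x16]

t0 = [0x38, 0x16, 0x0c, 0x16, 0x00, 0xe4, 0xd1, 0x00]
t1 = [0x38, 0xd1, 0xe4, 0x16, 0x16, 0x0c, 0xd1, 0x38]
t2 = [0x38, 0x16, 0xd1, 0x16, 0xd1, 0x38, 0x0c, 0x16]
t3 = [0x16, 0xd1, 0x0c, 0x38, 0x16, 0x0c, 0x38, 0x16]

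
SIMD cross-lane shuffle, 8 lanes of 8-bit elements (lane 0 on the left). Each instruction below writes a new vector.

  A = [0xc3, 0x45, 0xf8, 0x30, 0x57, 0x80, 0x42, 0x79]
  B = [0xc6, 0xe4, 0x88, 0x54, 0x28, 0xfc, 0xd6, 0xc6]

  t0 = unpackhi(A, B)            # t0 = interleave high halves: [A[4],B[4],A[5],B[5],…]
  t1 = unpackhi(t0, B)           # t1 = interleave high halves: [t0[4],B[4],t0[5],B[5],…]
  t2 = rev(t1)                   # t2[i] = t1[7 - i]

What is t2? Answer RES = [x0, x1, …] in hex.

→ t0 |57|28|80|fc|42|d6|79|c6|
→ t1 |42|28|d6|fc|79|d6|c6|c6|
→ t2 |c6|c6|d6|79|fc|d6|28|42|

RES = [ 0xc6  0xc6  0xd6  0x79  0xfc  0xd6  0x28  0x42 ]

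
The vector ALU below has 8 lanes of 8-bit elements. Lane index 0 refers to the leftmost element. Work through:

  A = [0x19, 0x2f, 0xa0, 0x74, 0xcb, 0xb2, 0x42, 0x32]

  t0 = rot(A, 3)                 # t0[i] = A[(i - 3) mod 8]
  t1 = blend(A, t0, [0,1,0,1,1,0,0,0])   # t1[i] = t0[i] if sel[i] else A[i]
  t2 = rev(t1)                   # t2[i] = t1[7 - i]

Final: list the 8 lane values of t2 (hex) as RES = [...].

  t0: b2 42 32 19 2f a0 74 cb
  t1: 19 42 a0 19 2f b2 42 32
  t2: 32 42 b2 2f 19 a0 42 19

RES = [0x32, 0x42, 0xb2, 0x2f, 0x19, 0xa0, 0x42, 0x19]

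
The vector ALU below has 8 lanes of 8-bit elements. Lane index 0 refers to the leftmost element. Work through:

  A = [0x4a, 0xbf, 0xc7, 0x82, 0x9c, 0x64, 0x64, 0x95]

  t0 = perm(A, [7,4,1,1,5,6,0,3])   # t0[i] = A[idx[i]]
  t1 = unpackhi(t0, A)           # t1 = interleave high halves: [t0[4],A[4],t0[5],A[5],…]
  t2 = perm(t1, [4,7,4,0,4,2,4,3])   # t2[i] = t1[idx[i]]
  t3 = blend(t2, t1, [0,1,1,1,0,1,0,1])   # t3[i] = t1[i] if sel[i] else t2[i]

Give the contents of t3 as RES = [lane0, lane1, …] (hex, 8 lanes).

t0 = [0x95, 0x9c, 0xbf, 0xbf, 0x64, 0x64, 0x4a, 0x82]
t1 = [0x64, 0x9c, 0x64, 0x64, 0x4a, 0x64, 0x82, 0x95]
t2 = [0x4a, 0x95, 0x4a, 0x64, 0x4a, 0x64, 0x4a, 0x64]
t3 = [0x4a, 0x9c, 0x64, 0x64, 0x4a, 0x64, 0x4a, 0x95]

RES = [ 0x4a  0x9c  0x64  0x64  0x4a  0x64  0x4a  0x95 ]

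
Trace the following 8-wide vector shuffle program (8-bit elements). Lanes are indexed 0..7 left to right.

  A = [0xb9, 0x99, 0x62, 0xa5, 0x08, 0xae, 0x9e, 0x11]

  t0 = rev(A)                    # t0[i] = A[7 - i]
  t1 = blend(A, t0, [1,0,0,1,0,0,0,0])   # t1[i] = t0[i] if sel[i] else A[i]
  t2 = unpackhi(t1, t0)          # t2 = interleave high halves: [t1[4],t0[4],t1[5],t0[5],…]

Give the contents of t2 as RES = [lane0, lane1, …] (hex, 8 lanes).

RES = [ 0x08  0xa5  0xae  0x62  0x9e  0x99  0x11  0xb9 ]

  t0: 11 9e ae 08 a5 62 99 b9
  t1: 11 99 62 08 08 ae 9e 11
  t2: 08 a5 ae 62 9e 99 11 b9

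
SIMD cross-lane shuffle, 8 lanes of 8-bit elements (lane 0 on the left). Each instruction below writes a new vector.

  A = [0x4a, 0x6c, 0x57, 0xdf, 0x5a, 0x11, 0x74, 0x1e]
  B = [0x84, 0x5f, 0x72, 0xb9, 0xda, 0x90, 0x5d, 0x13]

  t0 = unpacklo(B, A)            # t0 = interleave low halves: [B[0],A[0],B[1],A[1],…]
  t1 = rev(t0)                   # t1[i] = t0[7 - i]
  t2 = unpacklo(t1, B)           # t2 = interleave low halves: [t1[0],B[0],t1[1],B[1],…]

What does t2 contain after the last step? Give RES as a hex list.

→ t0 |84|4a|5f|6c|72|57|b9|df|
→ t1 |df|b9|57|72|6c|5f|4a|84|
→ t2 |df|84|b9|5f|57|72|72|b9|

RES = [0xdf, 0x84, 0xb9, 0x5f, 0x57, 0x72, 0x72, 0xb9]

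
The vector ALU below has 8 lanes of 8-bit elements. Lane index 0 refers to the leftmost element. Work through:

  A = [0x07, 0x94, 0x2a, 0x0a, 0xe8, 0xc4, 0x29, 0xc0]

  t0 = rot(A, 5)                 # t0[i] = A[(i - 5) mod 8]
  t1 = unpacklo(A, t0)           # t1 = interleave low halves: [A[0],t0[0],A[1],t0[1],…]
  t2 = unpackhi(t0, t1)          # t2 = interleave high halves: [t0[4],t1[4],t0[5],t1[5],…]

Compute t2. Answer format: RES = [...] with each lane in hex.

RES = [ 0xc0  0x2a  0x07  0xc4  0x94  0x0a  0x2a  0x29 ]

t0 = [0x0a, 0xe8, 0xc4, 0x29, 0xc0, 0x07, 0x94, 0x2a]
t1 = [0x07, 0x0a, 0x94, 0xe8, 0x2a, 0xc4, 0x0a, 0x29]
t2 = [0xc0, 0x2a, 0x07, 0xc4, 0x94, 0x0a, 0x2a, 0x29]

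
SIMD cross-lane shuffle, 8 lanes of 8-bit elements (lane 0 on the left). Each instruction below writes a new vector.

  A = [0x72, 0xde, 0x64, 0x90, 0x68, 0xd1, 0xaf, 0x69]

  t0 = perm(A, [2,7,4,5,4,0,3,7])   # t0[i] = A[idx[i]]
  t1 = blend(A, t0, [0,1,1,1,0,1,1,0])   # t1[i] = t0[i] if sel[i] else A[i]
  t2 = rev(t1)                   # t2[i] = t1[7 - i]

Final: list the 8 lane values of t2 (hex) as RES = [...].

RES = [0x69, 0x90, 0x72, 0x68, 0xd1, 0x68, 0x69, 0x72]

→ t0 |64|69|68|d1|68|72|90|69|
→ t1 |72|69|68|d1|68|72|90|69|
→ t2 |69|90|72|68|d1|68|69|72|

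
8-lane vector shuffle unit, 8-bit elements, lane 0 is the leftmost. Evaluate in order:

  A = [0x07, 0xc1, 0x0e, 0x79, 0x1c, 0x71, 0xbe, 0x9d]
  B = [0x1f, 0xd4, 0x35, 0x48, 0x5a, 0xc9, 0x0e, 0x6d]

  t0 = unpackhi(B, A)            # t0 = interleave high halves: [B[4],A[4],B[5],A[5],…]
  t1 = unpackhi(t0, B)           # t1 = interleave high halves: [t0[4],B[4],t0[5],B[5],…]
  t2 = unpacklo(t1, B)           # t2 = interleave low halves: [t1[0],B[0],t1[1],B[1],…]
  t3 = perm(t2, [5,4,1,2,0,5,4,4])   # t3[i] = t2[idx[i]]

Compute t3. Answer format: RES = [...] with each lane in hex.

RES = [ 0x35  0xbe  0x1f  0x5a  0x0e  0x35  0xbe  0xbe ]

t0 = [0x5a, 0x1c, 0xc9, 0x71, 0x0e, 0xbe, 0x6d, 0x9d]
t1 = [0x0e, 0x5a, 0xbe, 0xc9, 0x6d, 0x0e, 0x9d, 0x6d]
t2 = [0x0e, 0x1f, 0x5a, 0xd4, 0xbe, 0x35, 0xc9, 0x48]
t3 = [0x35, 0xbe, 0x1f, 0x5a, 0x0e, 0x35, 0xbe, 0xbe]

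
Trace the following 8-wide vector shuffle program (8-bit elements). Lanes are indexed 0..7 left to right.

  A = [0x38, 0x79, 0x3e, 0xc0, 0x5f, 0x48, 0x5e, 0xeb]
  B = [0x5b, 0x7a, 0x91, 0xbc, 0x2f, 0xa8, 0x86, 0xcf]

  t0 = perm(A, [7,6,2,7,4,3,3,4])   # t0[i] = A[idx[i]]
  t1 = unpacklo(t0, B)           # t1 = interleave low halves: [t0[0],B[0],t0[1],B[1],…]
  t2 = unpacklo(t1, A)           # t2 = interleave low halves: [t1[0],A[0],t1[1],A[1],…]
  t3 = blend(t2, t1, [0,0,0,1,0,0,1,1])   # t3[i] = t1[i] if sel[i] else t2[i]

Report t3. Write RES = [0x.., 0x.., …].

RES = [0xeb, 0x38, 0x5b, 0x7a, 0x5e, 0x3e, 0xeb, 0xbc]

  t0: eb 5e 3e eb 5f c0 c0 5f
  t1: eb 5b 5e 7a 3e 91 eb bc
  t2: eb 38 5b 79 5e 3e 7a c0
  t3: eb 38 5b 7a 5e 3e eb bc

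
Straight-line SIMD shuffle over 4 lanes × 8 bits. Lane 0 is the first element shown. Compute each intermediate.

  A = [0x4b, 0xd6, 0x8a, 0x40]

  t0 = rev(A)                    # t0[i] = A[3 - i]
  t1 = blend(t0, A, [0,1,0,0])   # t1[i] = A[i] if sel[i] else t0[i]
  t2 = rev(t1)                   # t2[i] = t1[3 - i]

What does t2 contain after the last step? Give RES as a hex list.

→ t0 |40|8a|d6|4b|
→ t1 |40|d6|d6|4b|
→ t2 |4b|d6|d6|40|

RES = [ 0x4b  0xd6  0xd6  0x40 ]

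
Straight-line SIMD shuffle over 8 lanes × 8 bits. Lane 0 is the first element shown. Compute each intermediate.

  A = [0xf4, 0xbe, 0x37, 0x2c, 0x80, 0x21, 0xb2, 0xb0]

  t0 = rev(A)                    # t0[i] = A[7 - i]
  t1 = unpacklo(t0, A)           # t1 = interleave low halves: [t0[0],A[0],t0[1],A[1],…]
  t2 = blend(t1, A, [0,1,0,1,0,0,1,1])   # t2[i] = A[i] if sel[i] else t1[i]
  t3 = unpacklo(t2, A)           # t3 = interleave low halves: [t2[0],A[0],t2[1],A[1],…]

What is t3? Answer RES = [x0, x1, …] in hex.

t0 = [0xb0, 0xb2, 0x21, 0x80, 0x2c, 0x37, 0xbe, 0xf4]
t1 = [0xb0, 0xf4, 0xb2, 0xbe, 0x21, 0x37, 0x80, 0x2c]
t2 = [0xb0, 0xbe, 0xb2, 0x2c, 0x21, 0x37, 0xb2, 0xb0]
t3 = [0xb0, 0xf4, 0xbe, 0xbe, 0xb2, 0x37, 0x2c, 0x2c]

RES = [0xb0, 0xf4, 0xbe, 0xbe, 0xb2, 0x37, 0x2c, 0x2c]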